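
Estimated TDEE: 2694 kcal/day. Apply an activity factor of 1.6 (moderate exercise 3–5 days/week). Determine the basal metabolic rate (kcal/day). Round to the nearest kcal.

1684 kcal/day

BMR = TEE ÷ activity factor = 2694 ÷ 1.6 = 1683.75 kcal/day.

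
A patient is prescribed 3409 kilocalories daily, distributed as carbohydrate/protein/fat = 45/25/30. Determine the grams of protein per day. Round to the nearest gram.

Protein energy = 25% × 3409 = 852.25 kcal.
At 4 kcal/g: 852.25 ÷ 4 = 213.0625 g.

213 g/day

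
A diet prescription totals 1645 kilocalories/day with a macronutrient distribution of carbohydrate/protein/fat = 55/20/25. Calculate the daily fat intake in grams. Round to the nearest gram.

46 g/day

Fat energy = 25% × 1645 = 411.25 kcal.
At 9 kcal/g: 411.25 ÷ 9 = 45.6944 g.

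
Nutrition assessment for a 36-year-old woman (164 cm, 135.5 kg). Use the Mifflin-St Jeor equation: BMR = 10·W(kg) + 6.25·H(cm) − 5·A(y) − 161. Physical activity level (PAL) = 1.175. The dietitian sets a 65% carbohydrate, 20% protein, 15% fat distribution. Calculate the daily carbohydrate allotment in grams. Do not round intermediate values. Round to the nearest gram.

Mifflin-St Jeor (female): BMR = 10(135.5) + 6.25(164) − 5(36) − 161 = 1355 + 1025 − 180 − 161 = 2039 kcal/day.
TEE = 2039 × 1.175 = 2395.825 kcal/day.
Carbohydrate energy = 65% × 2395.825 = 1557.2863 kcal.
Carbohydrate = 1557.2863 ÷ 4 kcal/g = 389.3216 g.

389 g/day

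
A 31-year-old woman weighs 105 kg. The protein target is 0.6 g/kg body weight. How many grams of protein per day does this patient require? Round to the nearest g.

63 g/day

Protein = 0.6 g/kg × 105 kg = 63 g/day.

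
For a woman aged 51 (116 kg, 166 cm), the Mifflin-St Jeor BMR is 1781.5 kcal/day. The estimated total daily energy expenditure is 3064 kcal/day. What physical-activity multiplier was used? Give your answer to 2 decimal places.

Activity factor = TEE ÷ BMR = 3064 ÷ 1781.5 = 1.72.

1.72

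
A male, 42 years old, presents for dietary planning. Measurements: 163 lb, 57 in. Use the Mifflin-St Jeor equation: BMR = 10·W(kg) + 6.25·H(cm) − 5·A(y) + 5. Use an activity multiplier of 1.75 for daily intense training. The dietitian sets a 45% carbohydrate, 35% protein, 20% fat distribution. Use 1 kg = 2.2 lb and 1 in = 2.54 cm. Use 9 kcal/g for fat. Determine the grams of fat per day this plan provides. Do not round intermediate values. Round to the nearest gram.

56 g/day

Convert to metric: weight = 163 ÷ 2.2 = 74.0909 kg; height = 57 × 2.54 = 144.78 cm.
Mifflin-St Jeor (male): BMR = 10(74.0909) + 6.25(144.78) − 5(42) + 5 = 740.9091 + 904.875 − 210 + 5 = 1440.7841 kcal/day.
TEE = 1440.7841 × 1.75 = 2521.3722 kcal/day.
Fat energy = 20% × 2521.3722 = 504.2744 kcal.
Fat = 504.2744 ÷ 9 kcal/g = 56.0305 g.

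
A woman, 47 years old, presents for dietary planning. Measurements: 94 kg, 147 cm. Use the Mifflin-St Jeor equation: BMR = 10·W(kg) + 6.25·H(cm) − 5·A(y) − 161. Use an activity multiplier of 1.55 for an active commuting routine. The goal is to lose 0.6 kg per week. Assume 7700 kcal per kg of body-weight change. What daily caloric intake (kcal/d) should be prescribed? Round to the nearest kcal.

Mifflin-St Jeor (female): BMR = 10(94) + 6.25(147) − 5(47) − 161 = 940 + 918.75 − 235 − 161 = 1462.75 kcal/day.
TEE = 1462.75 × 1.55 = 2267.2625 kcal/day.
Required daily deficit = 0.6 × 7700 ÷ 7 = 660 kcal/day.
Target intake = 2267.2625 − 660 = 1607.2625 kcal/day.

1607 kcal/d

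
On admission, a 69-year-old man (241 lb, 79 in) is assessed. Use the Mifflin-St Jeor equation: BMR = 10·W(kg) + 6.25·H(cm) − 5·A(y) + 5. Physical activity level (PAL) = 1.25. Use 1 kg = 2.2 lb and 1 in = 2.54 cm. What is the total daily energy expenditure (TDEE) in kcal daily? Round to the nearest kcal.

2512 kcal daily

Convert to metric: weight = 241 ÷ 2.2 = 109.5455 kg; height = 79 × 2.54 = 200.66 cm.
Mifflin-St Jeor (male): BMR = 10(109.5455) + 6.25(200.66) − 5(69) + 5 = 1095.4545 + 1254.125 − 345 + 5 = 2009.5795 kcal/day.
TEE = BMR × activity factor = 2009.5795 × 1.25 = 2511.9744 kcal/day.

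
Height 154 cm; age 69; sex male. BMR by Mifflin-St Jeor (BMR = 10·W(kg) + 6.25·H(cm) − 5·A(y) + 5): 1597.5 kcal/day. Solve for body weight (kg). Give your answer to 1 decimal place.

97.5 kg

1597.5 = 10·W + 6.25(154) − 5(69) + 5
10·W = 1597.5 − 622.5 = 975, so W = 97.5 kg.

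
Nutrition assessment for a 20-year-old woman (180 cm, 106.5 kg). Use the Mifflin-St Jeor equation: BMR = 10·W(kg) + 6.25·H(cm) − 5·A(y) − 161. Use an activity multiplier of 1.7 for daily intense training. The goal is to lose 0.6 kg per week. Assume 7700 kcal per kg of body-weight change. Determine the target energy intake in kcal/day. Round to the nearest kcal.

Mifflin-St Jeor (female): BMR = 10(106.5) + 6.25(180) − 5(20) − 161 = 1065 + 1125 − 100 − 161 = 1929 kcal/day.
TEE = 1929 × 1.7 = 3279.3 kcal/day.
Required daily deficit = 0.6 × 7700 ÷ 7 = 660 kcal/day.
Target intake = 3279.3 − 660 = 2619.3 kcal/day.

2619 kcal/day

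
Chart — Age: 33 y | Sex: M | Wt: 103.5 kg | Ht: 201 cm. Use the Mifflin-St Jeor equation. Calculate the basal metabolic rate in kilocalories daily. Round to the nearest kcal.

Mifflin-St Jeor (male): BMR = 10(103.5) + 6.25(201) − 5(33) + 5 = 1035 + 1256.25 − 165 + 5 = 2131.25 kcal/day.

2131 kilocalories daily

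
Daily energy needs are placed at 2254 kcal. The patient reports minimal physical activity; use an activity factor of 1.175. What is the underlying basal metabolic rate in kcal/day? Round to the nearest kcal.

1918 kcal/day

BMR = TEE ÷ activity factor = 2254 ÷ 1.175 = 1918.2979 kcal/day.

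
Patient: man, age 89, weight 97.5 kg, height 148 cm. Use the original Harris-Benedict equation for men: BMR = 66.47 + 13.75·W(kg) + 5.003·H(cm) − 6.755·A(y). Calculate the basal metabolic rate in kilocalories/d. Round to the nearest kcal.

Harris-Benedict: BMR = 66.47 + 13.75(97.5) + 5.003(148) − 6.755(89) = 1546.344 kcal/day.

1546 kilocalories/d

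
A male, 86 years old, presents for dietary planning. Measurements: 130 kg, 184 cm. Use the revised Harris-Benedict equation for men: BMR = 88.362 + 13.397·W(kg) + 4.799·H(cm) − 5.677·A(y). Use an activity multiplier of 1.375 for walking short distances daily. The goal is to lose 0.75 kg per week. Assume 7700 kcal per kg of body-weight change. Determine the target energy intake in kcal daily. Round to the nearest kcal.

2234 kcal daily

Harris-Benedict: BMR = 88.362 + 13.397(130) + 4.799(184) − 5.677(86) = 2224.766 kcal/day.
TEE = 2224.766 × 1.375 = 3059.0533 kcal/day.
Required daily deficit = 0.75 × 7700 ÷ 7 = 825 kcal/day.
Target intake = 3059.0533 − 825 = 2234.0533 kcal/day.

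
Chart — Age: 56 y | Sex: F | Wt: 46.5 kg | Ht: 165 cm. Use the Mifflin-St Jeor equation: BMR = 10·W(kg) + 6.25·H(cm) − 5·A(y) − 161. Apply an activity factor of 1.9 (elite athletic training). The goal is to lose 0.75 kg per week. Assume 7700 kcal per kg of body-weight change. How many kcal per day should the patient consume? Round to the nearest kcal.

Mifflin-St Jeor (female): BMR = 10(46.5) + 6.25(165) − 5(56) − 161 = 465 + 1031.25 − 280 − 161 = 1055.25 kcal/day.
TEE = 1055.25 × 1.9 = 2004.975 kcal/day.
Required daily deficit = 0.75 × 7700 ÷ 7 = 825 kcal/day.
Target intake = 2004.975 − 825 = 1179.975 kcal/day.

1180 kcal per day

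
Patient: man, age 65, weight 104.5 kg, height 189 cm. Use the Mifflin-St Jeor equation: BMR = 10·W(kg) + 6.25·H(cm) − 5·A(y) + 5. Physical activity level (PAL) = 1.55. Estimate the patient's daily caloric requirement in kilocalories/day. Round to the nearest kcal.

2955 kilocalories/day

Mifflin-St Jeor (male): BMR = 10(104.5) + 6.25(189) − 5(65) + 5 = 1045 + 1181.25 − 325 + 5 = 1906.25 kcal/day.
TEE = BMR × activity factor = 1906.25 × 1.55 = 2954.6875 kcal/day.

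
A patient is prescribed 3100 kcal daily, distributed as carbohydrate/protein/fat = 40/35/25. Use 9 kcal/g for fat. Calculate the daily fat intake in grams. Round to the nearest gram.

Fat energy = 25% × 3100 = 775 kcal.
At 9 kcal/g: 775 ÷ 9 = 86.1111 g.

86 g/day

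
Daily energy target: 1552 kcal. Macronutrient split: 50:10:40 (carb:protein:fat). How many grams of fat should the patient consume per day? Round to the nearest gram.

Fat energy = 40% × 1552 = 620.8 kcal.
At 9 kcal/g: 620.8 ÷ 9 = 68.9778 g.

69 g/day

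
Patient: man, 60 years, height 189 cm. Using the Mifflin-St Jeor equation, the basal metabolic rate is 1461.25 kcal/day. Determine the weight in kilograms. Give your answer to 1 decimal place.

1461.25 = 10·W + 6.25(189) − 5(60) + 5
10·W = 1461.25 − 886.25 = 575, so W = 57.5 kg.

57.5 kg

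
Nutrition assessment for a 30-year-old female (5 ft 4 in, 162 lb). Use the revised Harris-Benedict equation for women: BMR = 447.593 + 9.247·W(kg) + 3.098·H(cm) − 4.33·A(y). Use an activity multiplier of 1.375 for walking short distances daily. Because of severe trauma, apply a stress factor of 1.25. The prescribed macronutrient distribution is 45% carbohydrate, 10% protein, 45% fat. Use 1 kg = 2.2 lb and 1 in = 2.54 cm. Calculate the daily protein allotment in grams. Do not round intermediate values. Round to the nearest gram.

65 g/day

Convert to metric: weight = 162 ÷ 2.2 = 73.6364 kg; height = (5×12 + 4) × 2.54 = 64 × 2.54 = 162.56 cm.
Harris-Benedict: BMR = 447.593 + 9.247(73.6364) + 3.098(162.56) − 4.33(30) = 1502.2193 kcal/day.
TEE = 1502.2193 × 1.375 = 2065.5516 kcal/day.
With stress factor 1.25: 2065.5516 × 1.25 = 2581.9395 kcal/day.
Protein energy = 10% × 2581.9395 = 258.1939 kcal.
Protein = 258.1939 ÷ 4 kcal/g = 64.5485 g.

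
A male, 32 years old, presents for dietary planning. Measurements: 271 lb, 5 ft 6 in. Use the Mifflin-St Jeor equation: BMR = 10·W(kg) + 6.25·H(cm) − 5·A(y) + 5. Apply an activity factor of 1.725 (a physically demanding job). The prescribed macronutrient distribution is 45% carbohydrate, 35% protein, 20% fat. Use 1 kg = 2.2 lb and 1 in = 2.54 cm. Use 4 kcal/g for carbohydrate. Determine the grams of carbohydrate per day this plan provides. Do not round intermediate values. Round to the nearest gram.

412 g/day

Convert to metric: weight = 271 ÷ 2.2 = 123.1818 kg; height = (5×12 + 6) × 2.54 = 66 × 2.54 = 167.64 cm.
Mifflin-St Jeor (male): BMR = 10(123.1818) + 6.25(167.64) − 5(32) + 5 = 1231.8182 + 1047.75 − 160 + 5 = 2124.5682 kcal/day.
TEE = 2124.5682 × 1.725 = 3664.8801 kcal/day.
Carbohydrate energy = 45% × 3664.8801 = 1649.1961 kcal.
Carbohydrate = 1649.1961 ÷ 4 kcal/g = 412.299 g.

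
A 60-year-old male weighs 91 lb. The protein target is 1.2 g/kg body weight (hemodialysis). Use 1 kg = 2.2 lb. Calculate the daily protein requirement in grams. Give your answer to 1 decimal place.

49.6 g/day

Weight in kg = 91 ÷ 2.2 = 41.3636 kg.
Protein = 1.2 g/kg × 41.3636 kg = 49.6364 g/day.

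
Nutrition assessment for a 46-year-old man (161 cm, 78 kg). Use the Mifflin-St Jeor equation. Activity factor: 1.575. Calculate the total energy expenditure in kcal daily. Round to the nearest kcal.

Mifflin-St Jeor (male): BMR = 10(78) + 6.25(161) − 5(46) + 5 = 780 + 1006.25 − 230 + 5 = 1561.25 kcal/day.
TEE = BMR × activity factor = 1561.25 × 1.575 = 2458.9688 kcal/day.

2459 kcal daily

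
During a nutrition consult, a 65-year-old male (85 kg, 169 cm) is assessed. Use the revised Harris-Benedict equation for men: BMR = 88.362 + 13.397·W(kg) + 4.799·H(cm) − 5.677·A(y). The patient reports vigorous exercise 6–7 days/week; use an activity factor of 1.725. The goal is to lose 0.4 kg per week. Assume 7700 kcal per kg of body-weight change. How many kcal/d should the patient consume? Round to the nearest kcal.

2439 kcal/d

Harris-Benedict: BMR = 88.362 + 13.397(85) + 4.799(169) − 5.677(65) = 1669.133 kcal/day.
TEE = 1669.133 × 1.725 = 2879.2544 kcal/day.
Required daily deficit = 0.4 × 7700 ÷ 7 = 440 kcal/day.
Target intake = 2879.2544 − 440 = 2439.2544 kcal/day.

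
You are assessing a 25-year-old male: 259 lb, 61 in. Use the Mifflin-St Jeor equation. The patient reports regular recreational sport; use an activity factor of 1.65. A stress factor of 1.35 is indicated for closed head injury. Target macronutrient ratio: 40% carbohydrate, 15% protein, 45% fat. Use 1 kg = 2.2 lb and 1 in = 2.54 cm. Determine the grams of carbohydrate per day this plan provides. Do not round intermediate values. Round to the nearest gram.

451 g/day

Convert to metric: weight = 259 ÷ 2.2 = 117.7273 kg; height = 61 × 2.54 = 154.94 cm.
Mifflin-St Jeor (male): BMR = 10(117.7273) + 6.25(154.94) − 5(25) + 5 = 1177.2727 + 968.375 − 125 + 5 = 2025.6477 kcal/day.
TEE = 2025.6477 × 1.65 = 3342.3188 kcal/day.
With stress factor 1.35: 3342.3188 × 1.35 = 4512.1303 kcal/day.
Carbohydrate energy = 40% × 4512.1303 = 1804.8521 kcal.
Carbohydrate = 1804.8521 ÷ 4 kcal/g = 451.213 g.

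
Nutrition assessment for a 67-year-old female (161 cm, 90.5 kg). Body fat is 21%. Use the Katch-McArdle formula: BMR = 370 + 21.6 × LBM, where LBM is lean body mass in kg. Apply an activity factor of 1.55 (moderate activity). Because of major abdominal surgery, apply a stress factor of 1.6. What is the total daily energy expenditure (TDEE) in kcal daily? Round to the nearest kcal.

4747 kcal daily

LBM = 90.5 × (1 − 0.21) = 71.495 kg. Katch-McArdle: BMR = 370 + 21.6 × 71.495 = 1914.292 kcal/day.
TEE = BMR × activity factor = 1914.292 × 1.55 = 2967.1526 kcal/day.
Apply stress factor: 2967.1526 × 1.6 = 4747.4442 kcal/day.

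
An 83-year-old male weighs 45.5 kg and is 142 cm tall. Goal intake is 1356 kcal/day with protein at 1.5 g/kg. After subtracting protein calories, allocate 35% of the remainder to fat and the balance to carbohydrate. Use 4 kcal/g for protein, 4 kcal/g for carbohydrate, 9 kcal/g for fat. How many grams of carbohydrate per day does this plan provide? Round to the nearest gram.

Protein = 1.5 × 45.5 = 68.25 g → 68.25 × 4 = 273 kcal.
Non-protein calories = 1356 − 273 = 1083 kcal.
Fat: 35% × 1083 = 379.05 kcal; carbohydrate: 703.95 kcal.
Carbohydrate: 703.95 kcal ÷ 4 kcal/g = 175.9875 g.

176 g/day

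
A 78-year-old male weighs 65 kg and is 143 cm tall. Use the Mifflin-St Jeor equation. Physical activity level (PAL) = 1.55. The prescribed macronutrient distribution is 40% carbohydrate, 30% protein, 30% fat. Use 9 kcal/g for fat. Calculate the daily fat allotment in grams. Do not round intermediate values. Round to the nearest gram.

Mifflin-St Jeor (male): BMR = 10(65) + 6.25(143) − 5(78) + 5 = 650 + 893.75 − 390 + 5 = 1158.75 kcal/day.
TEE = 1158.75 × 1.55 = 1796.0625 kcal/day.
Fat energy = 30% × 1796.0625 = 538.8188 kcal.
Fat = 538.8188 ÷ 9 kcal/g = 59.8688 g.

60 g/day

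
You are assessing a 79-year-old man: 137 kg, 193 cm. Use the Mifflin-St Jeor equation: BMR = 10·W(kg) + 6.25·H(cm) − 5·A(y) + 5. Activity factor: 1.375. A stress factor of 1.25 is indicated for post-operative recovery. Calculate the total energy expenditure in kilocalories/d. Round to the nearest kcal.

3758 kilocalories/d

Mifflin-St Jeor (male): BMR = 10(137) + 6.25(193) − 5(79) + 5 = 1370 + 1206.25 − 395 + 5 = 2186.25 kcal/day.
TEE = BMR × activity factor = 2186.25 × 1.375 = 3006.0938 kcal/day.
Apply stress factor: 3006.0938 × 1.25 = 3757.6172 kcal/day.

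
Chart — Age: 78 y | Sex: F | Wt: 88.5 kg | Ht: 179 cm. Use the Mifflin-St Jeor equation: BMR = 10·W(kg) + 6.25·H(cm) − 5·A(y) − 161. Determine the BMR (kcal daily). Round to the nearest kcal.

1453 kcal daily

Mifflin-St Jeor (female): BMR = 10(88.5) + 6.25(179) − 5(78) − 161 = 885 + 1118.75 − 390 − 161 = 1452.75 kcal/day.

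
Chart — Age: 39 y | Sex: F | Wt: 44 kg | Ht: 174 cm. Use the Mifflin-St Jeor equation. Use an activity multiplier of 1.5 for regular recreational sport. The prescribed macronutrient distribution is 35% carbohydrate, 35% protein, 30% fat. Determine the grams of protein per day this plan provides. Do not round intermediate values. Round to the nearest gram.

Mifflin-St Jeor (female): BMR = 10(44) + 6.25(174) − 5(39) − 161 = 440 + 1087.5 − 195 − 161 = 1171.5 kcal/day.
TEE = 1171.5 × 1.5 = 1757.25 kcal/day.
Protein energy = 35% × 1757.25 = 615.0375 kcal.
Protein = 615.0375 ÷ 4 kcal/g = 153.7594 g.

154 g/day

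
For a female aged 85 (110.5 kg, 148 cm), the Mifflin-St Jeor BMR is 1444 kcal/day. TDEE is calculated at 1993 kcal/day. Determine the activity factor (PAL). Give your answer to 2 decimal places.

1.38

Activity factor = TEE ÷ BMR = 1993 ÷ 1444 = 1.38.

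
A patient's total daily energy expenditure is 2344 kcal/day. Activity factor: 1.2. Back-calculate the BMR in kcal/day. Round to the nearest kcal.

1953 kcal/day

BMR = TEE ÷ activity factor = 2344 ÷ 1.2 = 1953.3333 kcal/day.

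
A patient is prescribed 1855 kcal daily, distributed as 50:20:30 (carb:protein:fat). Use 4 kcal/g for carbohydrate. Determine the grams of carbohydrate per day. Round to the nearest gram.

Carbohydrate energy = 50% × 1855 = 927.5 kcal.
At 4 kcal/g: 927.5 ÷ 4 = 231.875 g.

232 g/day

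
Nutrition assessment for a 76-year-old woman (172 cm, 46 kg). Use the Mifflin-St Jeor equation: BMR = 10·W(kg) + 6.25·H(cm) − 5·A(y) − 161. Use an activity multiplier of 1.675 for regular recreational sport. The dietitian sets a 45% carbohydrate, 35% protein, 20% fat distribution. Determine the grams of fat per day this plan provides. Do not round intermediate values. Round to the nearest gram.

Mifflin-St Jeor (female): BMR = 10(46) + 6.25(172) − 5(76) − 161 = 460 + 1075 − 380 − 161 = 994 kcal/day.
TEE = 994 × 1.675 = 1664.95 kcal/day.
Fat energy = 20% × 1664.95 = 332.99 kcal.
Fat = 332.99 ÷ 9 kcal/g = 36.9989 g.

37 g/day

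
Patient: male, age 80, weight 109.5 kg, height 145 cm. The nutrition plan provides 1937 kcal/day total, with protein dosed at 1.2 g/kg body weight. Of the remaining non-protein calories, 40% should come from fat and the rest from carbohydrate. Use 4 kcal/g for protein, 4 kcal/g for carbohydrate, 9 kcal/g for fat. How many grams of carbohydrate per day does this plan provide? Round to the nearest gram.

212 g/day

Protein = 1.2 × 109.5 = 131.4 g → 131.4 × 4 = 525.6 kcal.
Non-protein calories = 1937 − 525.6 = 1411.4 kcal.
Fat: 40% × 1411.4 = 564.56 kcal; carbohydrate: 846.84 kcal.
Carbohydrate: 846.84 kcal ÷ 4 kcal/g = 211.71 g.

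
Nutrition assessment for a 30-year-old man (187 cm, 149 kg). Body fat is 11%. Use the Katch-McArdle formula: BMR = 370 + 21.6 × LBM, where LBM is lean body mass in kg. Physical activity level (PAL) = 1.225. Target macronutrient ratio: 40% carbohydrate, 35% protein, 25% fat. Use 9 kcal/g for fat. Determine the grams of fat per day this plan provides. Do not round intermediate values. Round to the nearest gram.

LBM = 149 × (1 − 0.11) = 132.61 kg. Katch-McArdle: BMR = 370 + 21.6 × 132.61 = 3234.376 kcal/day.
TEE = 3234.376 × 1.225 = 3962.1106 kcal/day.
Fat energy = 25% × 3962.1106 = 990.5277 kcal.
Fat = 990.5277 ÷ 9 kcal/g = 110.0586 g.

110 g/day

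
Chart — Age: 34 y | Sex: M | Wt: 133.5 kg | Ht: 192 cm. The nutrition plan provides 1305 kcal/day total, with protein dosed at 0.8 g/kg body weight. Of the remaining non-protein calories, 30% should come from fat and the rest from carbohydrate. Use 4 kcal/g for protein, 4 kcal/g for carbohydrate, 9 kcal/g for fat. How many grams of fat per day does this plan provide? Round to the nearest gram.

29 g/day

Protein = 0.8 × 133.5 = 106.8 g → 106.8 × 4 = 427.2 kcal.
Non-protein calories = 1305 − 427.2 = 877.8 kcal.
Fat: 30% × 877.8 = 263.34 kcal; carbohydrate: 614.46 kcal.
Fat: 263.34 kcal ÷ 9 kcal/g = 29.26 g.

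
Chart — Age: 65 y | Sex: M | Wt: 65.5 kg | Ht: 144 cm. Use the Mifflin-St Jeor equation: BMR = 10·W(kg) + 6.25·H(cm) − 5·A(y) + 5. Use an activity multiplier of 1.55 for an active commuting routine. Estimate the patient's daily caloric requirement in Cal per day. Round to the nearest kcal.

1914 Cal per day

Mifflin-St Jeor (male): BMR = 10(65.5) + 6.25(144) − 5(65) + 5 = 655 + 900 − 325 + 5 = 1235 kcal/day.
TEE = BMR × activity factor = 1235 × 1.55 = 1914.25 kcal/day.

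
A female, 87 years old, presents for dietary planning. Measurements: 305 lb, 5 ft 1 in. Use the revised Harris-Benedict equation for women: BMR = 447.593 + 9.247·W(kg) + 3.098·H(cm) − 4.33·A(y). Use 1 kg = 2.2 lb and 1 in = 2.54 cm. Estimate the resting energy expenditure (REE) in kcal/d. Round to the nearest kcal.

Convert to metric: weight = 305 ÷ 2.2 = 138.6364 kg; height = (5×12 + 1) × 2.54 = 61 × 2.54 = 154.94 cm.
Harris-Benedict: BMR = 447.593 + 9.247(138.6364) + 3.098(154.94) − 4.33(87) = 1832.8576 kcal/day.

1833 kcal/d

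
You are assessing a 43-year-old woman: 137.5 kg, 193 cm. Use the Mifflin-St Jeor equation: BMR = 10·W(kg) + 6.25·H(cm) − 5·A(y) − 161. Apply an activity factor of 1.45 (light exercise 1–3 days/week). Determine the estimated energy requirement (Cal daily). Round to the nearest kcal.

Mifflin-St Jeor (female): BMR = 10(137.5) + 6.25(193) − 5(43) − 161 = 1375 + 1206.25 − 215 − 161 = 2205.25 kcal/day.
TEE = BMR × activity factor = 2205.25 × 1.45 = 3197.6125 kcal/day.

3198 Cal daily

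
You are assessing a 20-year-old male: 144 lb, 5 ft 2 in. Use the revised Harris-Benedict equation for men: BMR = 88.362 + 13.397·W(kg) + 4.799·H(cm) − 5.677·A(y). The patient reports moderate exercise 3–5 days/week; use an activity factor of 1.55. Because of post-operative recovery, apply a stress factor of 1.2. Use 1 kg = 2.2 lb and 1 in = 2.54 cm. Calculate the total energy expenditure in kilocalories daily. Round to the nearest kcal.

2990 kilocalories daily

Convert to metric: weight = 144 ÷ 2.2 = 65.4545 kg; height = (5×12 + 2) × 2.54 = 62 × 2.54 = 157.48 cm.
Harris-Benedict: BMR = 88.362 + 13.397(65.4545) + 4.799(157.48) − 5.677(20) = 1607.4631 kcal/day.
TEE = BMR × activity factor = 1607.4631 × 1.55 = 2491.5678 kcal/day.
Apply stress factor: 2491.5678 × 1.2 = 2989.8813 kcal/day.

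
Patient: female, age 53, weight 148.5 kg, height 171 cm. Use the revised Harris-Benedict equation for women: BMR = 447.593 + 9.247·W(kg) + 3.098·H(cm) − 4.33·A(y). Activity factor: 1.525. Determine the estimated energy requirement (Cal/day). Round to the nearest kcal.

3235 Cal/day

Harris-Benedict: BMR = 447.593 + 9.247(148.5) + 3.098(171) − 4.33(53) = 2121.0405 kcal/day.
TEE = BMR × activity factor = 2121.0405 × 1.525 = 3234.5868 kcal/day.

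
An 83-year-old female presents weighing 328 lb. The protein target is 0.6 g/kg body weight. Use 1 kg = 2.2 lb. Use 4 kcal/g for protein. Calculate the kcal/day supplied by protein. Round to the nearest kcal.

358 kcal/day

Weight in kg = 328 ÷ 2.2 = 149.0909 kg.
Protein = 0.6 g/kg × 149.0909 kg = 89.4545 g/day.
Protein energy = 89.4545 g × 4 kcal/g = 357.8182 kcal/day.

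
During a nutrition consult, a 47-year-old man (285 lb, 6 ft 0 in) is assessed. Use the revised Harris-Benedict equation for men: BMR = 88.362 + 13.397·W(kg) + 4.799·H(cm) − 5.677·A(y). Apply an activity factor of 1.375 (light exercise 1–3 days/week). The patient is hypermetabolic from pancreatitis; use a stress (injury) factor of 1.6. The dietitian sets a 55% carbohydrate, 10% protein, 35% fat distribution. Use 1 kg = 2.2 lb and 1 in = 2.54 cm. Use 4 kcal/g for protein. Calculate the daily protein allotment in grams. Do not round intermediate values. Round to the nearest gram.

Convert to metric: weight = 285 ÷ 2.2 = 129.5455 kg; height = (6×12 + 0) × 2.54 = 72 × 2.54 = 182.88 cm.
Harris-Benedict: BMR = 88.362 + 13.397(129.5455) + 4.799(182.88) − 5.677(47) = 2434.7046 kcal/day.
TEE = 2434.7046 × 1.375 = 3347.7188 kcal/day.
With stress factor 1.6: 3347.7188 × 1.6 = 5356.3501 kcal/day.
Protein energy = 10% × 5356.3501 = 535.635 kcal.
Protein = 535.635 ÷ 4 kcal/g = 133.9088 g.

134 g/day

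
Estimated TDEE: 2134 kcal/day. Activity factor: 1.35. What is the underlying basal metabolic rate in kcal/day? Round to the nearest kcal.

BMR = TEE ÷ activity factor = 2134 ÷ 1.35 = 1580.7407 kcal/day.

1581 kcal/day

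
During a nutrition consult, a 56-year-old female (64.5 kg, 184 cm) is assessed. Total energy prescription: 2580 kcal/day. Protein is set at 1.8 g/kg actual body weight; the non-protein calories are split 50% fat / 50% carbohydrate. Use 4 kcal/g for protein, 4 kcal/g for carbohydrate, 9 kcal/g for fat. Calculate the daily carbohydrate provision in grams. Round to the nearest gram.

264 g/day

Protein = 1.8 × 64.5 = 116.1 g → 116.1 × 4 = 464.4 kcal.
Non-protein calories = 2580 − 464.4 = 2115.6 kcal.
Fat: 50% × 2115.6 = 1057.8 kcal; carbohydrate: 1057.8 kcal.
Carbohydrate: 1057.8 kcal ÷ 4 kcal/g = 264.45 g.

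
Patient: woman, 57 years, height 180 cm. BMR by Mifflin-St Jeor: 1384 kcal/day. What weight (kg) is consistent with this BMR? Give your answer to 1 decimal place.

70.5 kg

1384 = 10·W + 6.25(180) − 5(57) − 161
10·W = 1384 − 679 = 705, so W = 70.5 kg.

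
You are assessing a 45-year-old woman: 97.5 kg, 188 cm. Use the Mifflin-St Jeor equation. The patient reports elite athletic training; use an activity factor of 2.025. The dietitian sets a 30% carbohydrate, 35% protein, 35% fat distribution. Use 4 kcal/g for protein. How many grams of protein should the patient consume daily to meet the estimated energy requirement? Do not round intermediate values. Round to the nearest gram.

Mifflin-St Jeor (female): BMR = 10(97.5) + 6.25(188) − 5(45) − 161 = 975 + 1175 − 225 − 161 = 1764 kcal/day.
TEE = 1764 × 2.025 = 3572.1 kcal/day.
Protein energy = 35% × 3572.1 = 1250.235 kcal.
Protein = 1250.235 ÷ 4 kcal/g = 312.5588 g.

313 g/day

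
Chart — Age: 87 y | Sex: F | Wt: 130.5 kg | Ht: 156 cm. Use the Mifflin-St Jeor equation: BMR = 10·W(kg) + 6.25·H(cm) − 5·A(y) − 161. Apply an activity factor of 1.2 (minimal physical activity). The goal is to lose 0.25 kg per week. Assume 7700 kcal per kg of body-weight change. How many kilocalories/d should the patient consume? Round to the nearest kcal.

Mifflin-St Jeor (female): BMR = 10(130.5) + 6.25(156) − 5(87) − 161 = 1305 + 975 − 435 − 161 = 1684 kcal/day.
TEE = 1684 × 1.2 = 2020.8 kcal/day.
Required daily deficit = 0.25 × 7700 ÷ 7 = 275 kcal/day.
Target intake = 2020.8 − 275 = 1745.8 kcal/day.

1746 kilocalories/d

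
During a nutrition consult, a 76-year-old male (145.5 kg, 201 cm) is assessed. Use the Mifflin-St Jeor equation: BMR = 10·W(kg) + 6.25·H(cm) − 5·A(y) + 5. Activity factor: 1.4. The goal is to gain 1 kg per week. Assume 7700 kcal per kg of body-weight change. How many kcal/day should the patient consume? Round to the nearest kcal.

4371 kcal/day

Mifflin-St Jeor (male): BMR = 10(145.5) + 6.25(201) − 5(76) + 5 = 1455 + 1256.25 − 380 + 5 = 2336.25 kcal/day.
TEE = 2336.25 × 1.4 = 3270.75 kcal/day.
Required daily surplus = 1 × 7700 ÷ 7 = 1100 kcal/day.
Target intake = 3270.75 + 1100 = 4370.75 kcal/day.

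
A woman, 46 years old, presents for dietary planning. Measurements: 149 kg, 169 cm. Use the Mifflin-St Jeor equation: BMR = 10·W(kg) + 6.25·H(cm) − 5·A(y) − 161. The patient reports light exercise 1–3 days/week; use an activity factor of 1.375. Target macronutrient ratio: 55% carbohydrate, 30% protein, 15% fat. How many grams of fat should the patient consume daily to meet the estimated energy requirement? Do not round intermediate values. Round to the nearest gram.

Mifflin-St Jeor (female): BMR = 10(149) + 6.25(169) − 5(46) − 161 = 1490 + 1056.25 − 230 − 161 = 2155.25 kcal/day.
TEE = 2155.25 × 1.375 = 2963.4688 kcal/day.
Fat energy = 15% × 2963.4688 = 444.5203 kcal.
Fat = 444.5203 ÷ 9 kcal/g = 49.3911 g.

49 g/day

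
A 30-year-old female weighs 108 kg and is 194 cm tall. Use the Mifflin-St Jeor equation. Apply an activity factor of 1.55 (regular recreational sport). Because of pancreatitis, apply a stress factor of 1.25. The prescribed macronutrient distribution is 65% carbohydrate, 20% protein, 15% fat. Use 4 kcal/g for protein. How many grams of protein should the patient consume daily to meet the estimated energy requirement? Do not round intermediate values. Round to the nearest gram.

Mifflin-St Jeor (female): BMR = 10(108) + 6.25(194) − 5(30) − 161 = 1080 + 1212.5 − 150 − 161 = 1981.5 kcal/day.
TEE = 1981.5 × 1.55 = 3071.325 kcal/day.
With stress factor 1.25: 3071.325 × 1.25 = 3839.1563 kcal/day.
Protein energy = 20% × 3839.1563 = 767.8313 kcal.
Protein = 767.8313 ÷ 4 kcal/g = 191.9578 g.

192 g/day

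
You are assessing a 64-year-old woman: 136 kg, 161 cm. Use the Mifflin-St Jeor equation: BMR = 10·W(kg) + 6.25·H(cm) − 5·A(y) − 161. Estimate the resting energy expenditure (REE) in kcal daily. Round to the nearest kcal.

Mifflin-St Jeor (female): BMR = 10(136) + 6.25(161) − 5(64) − 161 = 1360 + 1006.25 − 320 − 161 = 1885.25 kcal/day.

1885 kcal daily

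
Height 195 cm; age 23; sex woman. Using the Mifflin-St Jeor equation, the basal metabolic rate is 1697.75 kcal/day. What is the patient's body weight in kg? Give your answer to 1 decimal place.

1697.75 = 10·W + 6.25(195) − 5(23) − 161
10·W = 1697.75 − 942.75 = 755, so W = 75.5 kg.

75.5 kg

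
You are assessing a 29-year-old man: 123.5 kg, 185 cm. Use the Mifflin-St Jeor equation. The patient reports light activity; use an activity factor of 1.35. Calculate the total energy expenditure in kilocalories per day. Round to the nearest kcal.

3039 kilocalories per day

Mifflin-St Jeor (male): BMR = 10(123.5) + 6.25(185) − 5(29) + 5 = 1235 + 1156.25 − 145 + 5 = 2251.25 kcal/day.
TEE = BMR × activity factor = 2251.25 × 1.35 = 3039.1875 kcal/day.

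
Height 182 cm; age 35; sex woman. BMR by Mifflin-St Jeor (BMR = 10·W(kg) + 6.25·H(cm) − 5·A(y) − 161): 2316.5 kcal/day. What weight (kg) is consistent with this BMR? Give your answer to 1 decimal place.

2316.5 = 10·W + 6.25(182) − 5(35) − 161
10·W = 2316.5 − 801.5 = 1515, so W = 151.5 kg.

151.5 kg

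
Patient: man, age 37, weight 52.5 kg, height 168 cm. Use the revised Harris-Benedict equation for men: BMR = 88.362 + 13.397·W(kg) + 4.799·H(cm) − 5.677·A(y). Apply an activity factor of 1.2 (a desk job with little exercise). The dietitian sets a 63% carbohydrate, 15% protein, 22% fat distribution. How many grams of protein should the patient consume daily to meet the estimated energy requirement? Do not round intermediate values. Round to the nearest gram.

Harris-Benedict: BMR = 88.362 + 13.397(52.5) + 4.799(168) − 5.677(37) = 1387.8875 kcal/day.
TEE = 1387.8875 × 1.2 = 1665.465 kcal/day.
Protein energy = 15% × 1665.465 = 249.8198 kcal.
Protein = 249.8198 ÷ 4 kcal/g = 62.4549 g.

62 g/day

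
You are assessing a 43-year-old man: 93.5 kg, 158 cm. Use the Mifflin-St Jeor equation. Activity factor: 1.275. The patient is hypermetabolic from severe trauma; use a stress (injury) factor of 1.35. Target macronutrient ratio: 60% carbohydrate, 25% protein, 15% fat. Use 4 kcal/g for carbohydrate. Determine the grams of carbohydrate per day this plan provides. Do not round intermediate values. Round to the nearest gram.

442 g/day

Mifflin-St Jeor (male): BMR = 10(93.5) + 6.25(158) − 5(43) + 5 = 935 + 987.5 − 215 + 5 = 1712.5 kcal/day.
TEE = 1712.5 × 1.275 = 2183.4375 kcal/day.
With stress factor 1.35: 2183.4375 × 1.35 = 2947.6406 kcal/day.
Carbohydrate energy = 60% × 2947.6406 = 1768.5844 kcal.
Carbohydrate = 1768.5844 ÷ 4 kcal/g = 442.1461 g.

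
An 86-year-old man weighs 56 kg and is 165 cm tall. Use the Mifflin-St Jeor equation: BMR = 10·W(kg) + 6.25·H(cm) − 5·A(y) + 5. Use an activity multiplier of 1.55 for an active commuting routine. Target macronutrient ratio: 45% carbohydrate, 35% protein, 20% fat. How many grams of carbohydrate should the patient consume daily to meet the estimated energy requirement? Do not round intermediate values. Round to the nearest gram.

Mifflin-St Jeor (male): BMR = 10(56) + 6.25(165) − 5(86) + 5 = 560 + 1031.25 − 430 + 5 = 1166.25 kcal/day.
TEE = 1166.25 × 1.55 = 1807.6875 kcal/day.
Carbohydrate energy = 45% × 1807.6875 = 813.4594 kcal.
Carbohydrate = 813.4594 ÷ 4 kcal/g = 203.3648 g.

203 g/day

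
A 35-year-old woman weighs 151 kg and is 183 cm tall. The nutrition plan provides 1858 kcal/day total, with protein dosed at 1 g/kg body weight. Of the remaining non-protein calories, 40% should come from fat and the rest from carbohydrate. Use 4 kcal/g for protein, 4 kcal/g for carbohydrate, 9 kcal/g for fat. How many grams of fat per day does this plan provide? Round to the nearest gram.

56 g/day

Protein = 1 × 151 = 151 g → 151 × 4 = 604 kcal.
Non-protein calories = 1858 − 604 = 1254 kcal.
Fat: 40% × 1254 = 501.6 kcal; carbohydrate: 752.4 kcal.
Fat: 501.6 kcal ÷ 9 kcal/g = 55.7333 g.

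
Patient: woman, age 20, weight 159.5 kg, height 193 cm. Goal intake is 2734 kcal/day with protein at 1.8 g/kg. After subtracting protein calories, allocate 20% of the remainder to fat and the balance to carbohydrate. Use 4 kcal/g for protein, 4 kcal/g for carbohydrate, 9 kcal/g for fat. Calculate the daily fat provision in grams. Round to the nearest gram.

35 g/day

Protein = 1.8 × 159.5 = 287.1 g → 287.1 × 4 = 1148.4 kcal.
Non-protein calories = 2734 − 1148.4 = 1585.6 kcal.
Fat: 20% × 1585.6 = 317.12 kcal; carbohydrate: 1268.48 kcal.
Fat: 317.12 kcal ÷ 9 kcal/g = 35.2356 g.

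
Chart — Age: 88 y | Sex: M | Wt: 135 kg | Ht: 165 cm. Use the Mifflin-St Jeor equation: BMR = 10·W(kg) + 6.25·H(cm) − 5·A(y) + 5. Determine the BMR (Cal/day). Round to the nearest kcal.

Mifflin-St Jeor (male): BMR = 10(135) + 6.25(165) − 5(88) + 5 = 1350 + 1031.25 − 440 + 5 = 1946.25 kcal/day.

1946 Cal/day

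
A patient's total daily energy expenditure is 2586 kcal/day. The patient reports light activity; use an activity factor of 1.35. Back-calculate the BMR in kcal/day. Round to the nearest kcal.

BMR = TEE ÷ activity factor = 2586 ÷ 1.35 = 1915.5556 kcal/day.

1916 kcal/day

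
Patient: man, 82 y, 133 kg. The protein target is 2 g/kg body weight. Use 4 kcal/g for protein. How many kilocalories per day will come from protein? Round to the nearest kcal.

1064 kcal/day

Protein = 2 g/kg × 133 kg = 266 g/day.
Protein energy = 266 g × 4 kcal/g = 1064 kcal/day.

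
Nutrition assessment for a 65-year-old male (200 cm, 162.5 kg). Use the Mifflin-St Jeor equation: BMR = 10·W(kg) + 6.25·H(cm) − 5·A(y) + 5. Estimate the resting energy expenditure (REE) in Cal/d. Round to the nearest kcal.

2555 Cal/d

Mifflin-St Jeor (male): BMR = 10(162.5) + 6.25(200) − 5(65) + 5 = 1625 + 1250 − 325 + 5 = 2555 kcal/day.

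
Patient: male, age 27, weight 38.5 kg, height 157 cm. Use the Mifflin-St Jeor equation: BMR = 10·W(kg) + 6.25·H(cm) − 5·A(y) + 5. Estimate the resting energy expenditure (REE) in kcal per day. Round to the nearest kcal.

Mifflin-St Jeor (male): BMR = 10(38.5) + 6.25(157) − 5(27) + 5 = 385 + 981.25 − 135 + 5 = 1236.25 kcal/day.

1236 kcal per day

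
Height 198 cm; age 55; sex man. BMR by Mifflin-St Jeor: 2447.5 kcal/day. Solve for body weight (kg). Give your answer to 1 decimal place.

2447.5 = 10·W + 6.25(198) − 5(55) + 5
10·W = 2447.5 − 967.5 = 1480, so W = 148 kg.

148.0 kg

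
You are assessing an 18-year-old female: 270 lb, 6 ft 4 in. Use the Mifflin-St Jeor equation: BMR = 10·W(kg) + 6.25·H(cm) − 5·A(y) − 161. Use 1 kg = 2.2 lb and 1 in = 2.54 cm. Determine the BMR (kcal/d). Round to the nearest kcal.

2183 kcal/d

Convert to metric: weight = 270 ÷ 2.2 = 122.7273 kg; height = (6×12 + 4) × 2.54 = 76 × 2.54 = 193.04 cm.
Mifflin-St Jeor (female): BMR = 10(122.7273) + 6.25(193.04) − 5(18) − 161 = 1227.2727 + 1206.5 − 90 − 161 = 2182.7727 kcal/day.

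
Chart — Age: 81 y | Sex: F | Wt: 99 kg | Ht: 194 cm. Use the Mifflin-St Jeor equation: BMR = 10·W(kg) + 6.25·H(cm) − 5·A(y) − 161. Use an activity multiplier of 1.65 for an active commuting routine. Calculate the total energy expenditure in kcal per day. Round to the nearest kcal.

2700 kcal per day

Mifflin-St Jeor (female): BMR = 10(99) + 6.25(194) − 5(81) − 161 = 990 + 1212.5 − 405 − 161 = 1636.5 kcal/day.
TEE = BMR × activity factor = 1636.5 × 1.65 = 2700.225 kcal/day.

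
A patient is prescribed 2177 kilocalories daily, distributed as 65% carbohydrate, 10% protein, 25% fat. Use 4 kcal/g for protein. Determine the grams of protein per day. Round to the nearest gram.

54 g/day

Protein energy = 10% × 2177 = 217.7 kcal.
At 4 kcal/g: 217.7 ÷ 4 = 54.425 g.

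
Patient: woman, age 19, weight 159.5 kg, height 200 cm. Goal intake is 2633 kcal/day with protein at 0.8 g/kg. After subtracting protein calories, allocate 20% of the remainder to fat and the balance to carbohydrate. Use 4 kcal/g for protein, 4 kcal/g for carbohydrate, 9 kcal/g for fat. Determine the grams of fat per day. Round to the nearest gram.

47 g/day

Protein = 0.8 × 159.5 = 127.6 g → 127.6 × 4 = 510.4 kcal.
Non-protein calories = 2633 − 510.4 = 2122.6 kcal.
Fat: 20% × 2122.6 = 424.52 kcal; carbohydrate: 1698.08 kcal.
Fat: 424.52 kcal ÷ 9 kcal/g = 47.1689 g.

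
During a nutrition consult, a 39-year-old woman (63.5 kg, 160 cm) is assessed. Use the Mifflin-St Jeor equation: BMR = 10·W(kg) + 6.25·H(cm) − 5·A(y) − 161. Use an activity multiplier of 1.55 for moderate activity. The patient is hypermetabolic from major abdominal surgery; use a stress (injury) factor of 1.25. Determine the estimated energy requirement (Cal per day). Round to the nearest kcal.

Mifflin-St Jeor (female): BMR = 10(63.5) + 6.25(160) − 5(39) − 161 = 635 + 1000 − 195 − 161 = 1279 kcal/day.
TEE = BMR × activity factor = 1279 × 1.55 = 1982.45 kcal/day.
Apply stress factor: 1982.45 × 1.25 = 2478.0625 kcal/day.

2478 Cal per day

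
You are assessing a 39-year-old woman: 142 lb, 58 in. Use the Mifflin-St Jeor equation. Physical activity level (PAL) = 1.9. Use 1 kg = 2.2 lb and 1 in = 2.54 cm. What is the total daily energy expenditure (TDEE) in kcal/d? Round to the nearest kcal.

Convert to metric: weight = 142 ÷ 2.2 = 64.5455 kg; height = 58 × 2.54 = 147.32 cm.
Mifflin-St Jeor (female): BMR = 10(64.5455) + 6.25(147.32) − 5(39) − 161 = 645.4545 + 920.75 − 195 − 161 = 1210.2045 kcal/day.
TEE = BMR × activity factor = 1210.2045 × 1.9 = 2299.3886 kcal/day.

2299 kcal/d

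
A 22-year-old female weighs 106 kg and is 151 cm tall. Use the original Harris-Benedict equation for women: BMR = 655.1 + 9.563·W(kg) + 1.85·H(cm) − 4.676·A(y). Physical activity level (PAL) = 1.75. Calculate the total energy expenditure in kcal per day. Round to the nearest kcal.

Harris-Benedict: BMR = 655.1 + 9.563(106) + 1.85(151) − 4.676(22) = 1845.256 kcal/day.
TEE = BMR × activity factor = 1845.256 × 1.75 = 3229.198 kcal/day.

3229 kcal per day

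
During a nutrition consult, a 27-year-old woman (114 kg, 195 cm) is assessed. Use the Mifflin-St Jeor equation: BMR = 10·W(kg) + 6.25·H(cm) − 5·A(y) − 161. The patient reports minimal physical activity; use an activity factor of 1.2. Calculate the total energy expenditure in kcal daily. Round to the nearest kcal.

2475 kcal daily

Mifflin-St Jeor (female): BMR = 10(114) + 6.25(195) − 5(27) − 161 = 1140 + 1218.75 − 135 − 161 = 2062.75 kcal/day.
TEE = BMR × activity factor = 2062.75 × 1.2 = 2475.3 kcal/day.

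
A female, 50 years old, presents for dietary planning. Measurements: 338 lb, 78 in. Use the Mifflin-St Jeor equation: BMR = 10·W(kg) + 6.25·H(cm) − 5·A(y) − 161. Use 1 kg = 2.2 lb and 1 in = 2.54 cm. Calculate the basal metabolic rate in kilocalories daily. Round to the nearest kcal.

2364 kilocalories daily

Convert to metric: weight = 338 ÷ 2.2 = 153.6364 kg; height = 78 × 2.54 = 198.12 cm.
Mifflin-St Jeor (female): BMR = 10(153.6364) + 6.25(198.12) − 5(50) − 161 = 1536.3636 + 1238.25 − 250 − 161 = 2363.6136 kcal/day.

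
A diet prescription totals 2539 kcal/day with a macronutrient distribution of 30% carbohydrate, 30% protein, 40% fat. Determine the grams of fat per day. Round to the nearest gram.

Fat energy = 40% × 2539 = 1015.6 kcal.
At 9 kcal/g: 1015.6 ÷ 9 = 112.8444 g.

113 g/day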